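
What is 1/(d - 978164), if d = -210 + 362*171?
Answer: -1/916472 ≈ -1.0911e-6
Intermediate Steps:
d = 61692 (d = -210 + 61902 = 61692)
1/(d - 978164) = 1/(61692 - 978164) = 1/(-916472) = -1/916472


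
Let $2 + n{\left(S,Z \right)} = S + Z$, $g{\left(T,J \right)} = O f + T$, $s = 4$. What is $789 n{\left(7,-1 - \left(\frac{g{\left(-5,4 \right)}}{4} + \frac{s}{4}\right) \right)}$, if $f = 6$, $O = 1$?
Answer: $\frac{8679}{4} \approx 2169.8$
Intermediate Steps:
$g{\left(T,J \right)} = 6 + T$ ($g{\left(T,J \right)} = 1 \cdot 6 + T = 6 + T$)
$n{\left(S,Z \right)} = -2 + S + Z$ ($n{\left(S,Z \right)} = -2 + \left(S + Z\right) = -2 + S + Z$)
$789 n{\left(7,-1 - \left(\frac{g{\left(-5,4 \right)}}{4} + \frac{s}{4}\right) \right)} = 789 \left(-2 + 7 - \left(1 + 1 + \frac{6 - 5}{4}\right)\right) = 789 \left(-2 + 7 - \left(1 + \frac{5}{4}\right)\right) = 789 \left(-2 + 7 - \frac{9}{4}\right) = 789 \cdot \frac{11}{4} = \frac{8679}{4}$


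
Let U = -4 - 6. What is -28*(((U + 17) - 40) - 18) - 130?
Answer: 1298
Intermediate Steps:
U = -10
-28*(((U + 17) - 40) - 18) - 130 = -28*(((-10 + 17) - 40) - 18) - 130 = -28*((7 - 40) - 18) - 130 = -28*(-33 - 18) - 130 = -28*(-51) - 130 = 1428 - 130 = 1298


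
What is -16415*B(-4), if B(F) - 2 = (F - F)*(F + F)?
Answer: -32830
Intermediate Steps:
B(F) = 2 (B(F) = 2 + (F - F)*(F + F) = 2 + 0*(2*F) = 2 + 0 = 2)
-16415*B(-4) = -16415*2 = -32830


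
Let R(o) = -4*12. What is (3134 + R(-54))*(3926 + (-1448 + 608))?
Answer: 9523396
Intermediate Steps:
R(o) = -48
(3134 + R(-54))*(3926 + (-1448 + 608)) = (3134 - 48)*(3926 + (-1448 + 608)) = 3086*(3926 - 840) = 3086*3086 = 9523396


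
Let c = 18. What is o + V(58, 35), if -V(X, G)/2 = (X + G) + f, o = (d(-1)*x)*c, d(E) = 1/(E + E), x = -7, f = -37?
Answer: -49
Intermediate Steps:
d(E) = 1/(2*E)
o = 63 (o = (((1/2)/(-1))*(-7))*18 = (((1/2)*(-1))*(-7))*18 = -1/2*(-7)*18 = (7/2)*18 = 63)
V(X, G) = 74 - 2*G - 2*X (V(X, G) = -2*((X + G) - 37) = -2*((G + X) - 37) = -2*(-37 + G + X) = 74 - 2*G - 2*X)
o + V(58, 35) = 63 + (74 - 2*35 - 2*58) = 63 + (74 - 70 - 116) = 63 - 112 = -49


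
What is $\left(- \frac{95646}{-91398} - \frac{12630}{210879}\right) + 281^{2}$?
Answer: $\frac{84550384503292}{1070773269} \approx 78962.0$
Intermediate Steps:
$\left(- \frac{95646}{-91398} - \frac{12630}{210879}\right) + 281^{2} = \left(\left(-95646\right) \left(- \frac{1}{91398}\right) - \frac{4210}{70293}\right) + 78961 = \left(\frac{15941}{15233} - \frac{4210}{70293}\right) + 78961 = \frac{1056409783}{1070773269} + 78961 = \frac{84550384503292}{1070773269}$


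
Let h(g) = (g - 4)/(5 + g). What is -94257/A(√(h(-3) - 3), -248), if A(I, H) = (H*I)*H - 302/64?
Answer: 151816608/8392643627099 + 989385818112*I*√26/8392643627099 ≈ 1.8089e-5 + 0.60111*I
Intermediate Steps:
h(g) = (-4 + g)/(5 + g)
A(I, H) = -151/32 + I*H² (A(I, H) = I*H² - 302*1/64 = I*H² - 151/32 = -151/32 + I*H²)
-94257/A(√(h(-3) - 3), -248) = -94257/(-151/32 + √((-4 - 3)/(5 - 3) - 3)*(-248)²) = -94257/(-151/32 + √(-7/2 - 3)*61504) = -94257/(-151/32 + √(-13/2)*61504) = -94257/(-151/32 + (I*√26/2)*61504) = -94257/(-151/32 + 30752*I*√26)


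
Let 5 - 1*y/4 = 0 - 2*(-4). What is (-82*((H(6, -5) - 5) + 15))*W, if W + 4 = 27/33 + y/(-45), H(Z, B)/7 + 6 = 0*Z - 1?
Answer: -512746/55 ≈ -9322.7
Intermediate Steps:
H(Z, B) = -49 (H(Z, B) = -42 + 7*(0*Z - 1) = -42 + 7*(0 - 1) = -42 + 7*(-1) = -42 - 7 = -49)
y = -12 (y = 20 - 4*(0 - 2*(-4)) = 20 - 4*(0 + 8) = 20 - 4*8 = 20 - 32 = -12)
W = -481/165 (W = -4 + (27/33 - 12/(-45)) = -4 + (27*(1/33) - 12*(-1/45)) = -4 + (9/11 + 4/15) = -4 + 179/165 = -481/165 ≈ -2.9151)
(-82*((H(6, -5) - 5) + 15))*W = -82*((-49 - 5) + 15)*(-481/165) = -82*(-54 + 15)*(-481/165) = -82*(-39)*(-481/165) = 3198*(-481/165) = -512746/55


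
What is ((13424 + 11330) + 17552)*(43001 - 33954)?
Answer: 382742382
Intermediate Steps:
((13424 + 11330) + 17552)*(43001 - 33954) = (24754 + 17552)*9047 = 42306*9047 = 382742382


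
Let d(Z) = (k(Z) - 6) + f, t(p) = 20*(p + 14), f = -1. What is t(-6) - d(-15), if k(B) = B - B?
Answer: 167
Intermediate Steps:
k(B) = 0
t(p) = 280 + 20*p (t(p) = 20*(14 + p) = 280 + 20*p)
d(Z) = -7 (d(Z) = (0 - 6) - 1 = -6 - 1 = -7)
t(-6) - d(-15) = (280 + 20*(-6)) - 1*(-7) = (280 - 120) + 7 = 160 + 7 = 167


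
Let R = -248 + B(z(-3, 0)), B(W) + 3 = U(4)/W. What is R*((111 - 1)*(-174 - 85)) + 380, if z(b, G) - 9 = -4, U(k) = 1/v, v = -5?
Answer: 35762548/5 ≈ 7.1525e+6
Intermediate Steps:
U(k) = -1/5 (U(k) = 1/(-5) = -1/5)
z(b, G) = 5 (z(b, G) = 9 - 4 = 5)
B(W) = -3 - 1/(5*W)
R = -6276/25 (R = -248 + (-3 - 1/5/5) = -248 + (-3 - 1/5*1/5) = -248 + (-3 - 1/25) = -248 - 76/25 = -6276/25 ≈ -251.04)
R*((111 - 1)*(-174 - 85)) + 380 = -6276*(111 - 1)*(-174 - 85)/25 + 380 = -138072*(-259)/5 + 380 = -6276/25*(-28490) + 380 = 35760648/5 + 380 = 35762548/5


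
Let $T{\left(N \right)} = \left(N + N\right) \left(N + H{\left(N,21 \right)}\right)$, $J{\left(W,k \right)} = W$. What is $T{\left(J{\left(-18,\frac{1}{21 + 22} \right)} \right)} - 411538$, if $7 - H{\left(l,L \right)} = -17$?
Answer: $-411754$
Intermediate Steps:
$H{\left(l,L \right)} = 24$ ($H{\left(l,L \right)} = 7 - -17 = 7 + 17 = 24$)
$T{\left(N \right)} = 2 N \left(24 + N\right)$ ($T{\left(N \right)} = \left(N + N\right) \left(N + 24\right) = 2 N \left(24 + N\right)$)
$T{\left(J{\left(-18,\frac{1}{21 + 22} \right)} \right)} - 411538 = 2 \left(-18\right) \left(24 - 18\right) - 411538 = 2 \left(-18\right) 6 - 411538 = -216 - 411538 = -411754$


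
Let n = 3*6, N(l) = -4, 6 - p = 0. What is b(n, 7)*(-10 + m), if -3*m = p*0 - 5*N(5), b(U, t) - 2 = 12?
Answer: -700/3 ≈ -233.33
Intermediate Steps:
p = 6 (p = 6 - 1*0 = 6 + 0 = 6)
n = 18
b(U, t) = 14 (b(U, t) = 2 + 12 = 14)
m = -20/3 (m = -(6*0 - 5*(-4))/3 = -(0 + 20)/3 = -1/3*20 = -20/3 ≈ -6.6667)
b(n, 7)*(-10 + m) = 14*(-10 - 20/3) = 14*(-50/3) = -700/3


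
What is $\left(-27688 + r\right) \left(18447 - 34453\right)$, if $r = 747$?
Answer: $431217646$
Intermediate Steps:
$\left(-27688 + r\right) \left(18447 - 34453\right) = \left(-27688 + 747\right) \left(18447 - 34453\right) = - 26941 \left(18447 - 34453\right) = \left(-26941\right) \left(-16006\right) = 431217646$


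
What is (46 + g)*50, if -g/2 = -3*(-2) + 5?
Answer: 1200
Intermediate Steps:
g = -22 (g = -2*(-3*(-2) + 5) = -2*(6 + 5) = -2*11 = -22)
(46 + g)*50 = (46 - 22)*50 = 24*50 = 1200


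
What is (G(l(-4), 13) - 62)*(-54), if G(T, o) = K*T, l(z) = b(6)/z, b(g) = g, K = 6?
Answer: 3834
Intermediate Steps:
l(z) = 6/z
G(T, o) = 6*T
(G(l(-4), 13) - 62)*(-54) = (6*(6/(-4)) - 62)*(-54) = (6*(6*(-¼)) - 62)*(-54) = (6*(-3/2) - 62)*(-54) = (-9 - 62)*(-54) = -71*(-54) = 3834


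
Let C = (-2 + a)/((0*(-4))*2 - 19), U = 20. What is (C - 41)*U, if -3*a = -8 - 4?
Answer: -15620/19 ≈ -822.11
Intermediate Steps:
a = 4 (a = -(-8 - 4)/3 = -⅓*(-12) = 4)
C = -2/19 (C = (-2 + 4)/((0*(-4))*2 - 19) = 2/(0*2 - 19) = 2/(0 - 19) = 2/(-19) = 2*(-1/19) = -2/19 ≈ -0.10526)
(C - 41)*U = (-2/19 - 41)*20 = -781/19*20 = -15620/19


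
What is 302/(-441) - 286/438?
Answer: -43067/32193 ≈ -1.3378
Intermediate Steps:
302/(-441) - 286/438 = 302*(-1/441) - 286*1/438 = -302/441 - 143/219 = -43067/32193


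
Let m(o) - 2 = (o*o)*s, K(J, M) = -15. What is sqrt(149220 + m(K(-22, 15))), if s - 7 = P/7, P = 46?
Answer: sqrt(7461503)/7 ≈ 390.23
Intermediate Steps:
s = 95/7 (s = 7 + 46/7 = 95/7 ≈ 13.571)
m(o) = 2 + 95*o**2/7 (m(o) = 2 + (o*o)*(95/7) = 2 + o**2*(95/7) = 2 + 95*o**2/7)
sqrt(149220 + m(K(-22, 15))) = sqrt(149220 + (2 + (95/7)*(-15)**2)) = sqrt(149220 + (2 + (95/7)*225)) = sqrt(149220 + (2 + 21375/7)) = sqrt(149220 + 21389/7) = sqrt(1065929/7) = sqrt(7461503)/7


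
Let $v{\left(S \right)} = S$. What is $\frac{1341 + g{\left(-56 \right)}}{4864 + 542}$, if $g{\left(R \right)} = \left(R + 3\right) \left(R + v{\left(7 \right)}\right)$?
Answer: $\frac{1969}{2703} \approx 0.72845$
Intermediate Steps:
$g{\left(R \right)} = \left(3 + R\right) \left(7 + R\right)$ ($g{\left(R \right)} = \left(R + 3\right) \left(R + 7\right) = \left(3 + R\right) \left(7 + R\right)$)
$\frac{1341 + g{\left(-56 \right)}}{4864 + 542} = \frac{1341 + \left(21 + \left(-56\right)^{2} + 10 \left(-56\right)\right)}{4864 + 542} = \frac{1341 + \left(21 + 3136 - 560\right)}{5406} = \left(1341 + 2597\right) \frac{1}{5406} = 3938 \cdot \frac{1}{5406} = \frac{1969}{2703}$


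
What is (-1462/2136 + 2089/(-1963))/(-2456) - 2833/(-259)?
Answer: 14587966501727/1333581858336 ≈ 10.939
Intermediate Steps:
(-1462/2136 + 2089/(-1963))/(-2456) - 2833/(-259) = (-1462*1/2136 + 2089*(-1/1963))*(-1/2456) - 2833*(-1/259) = (-731/1068 - 2089/1963)*(-1/2456) + 2833/259 = -3666005/2096484*(-1/2456) + 2833/259 = 3666005/5148964704 + 2833/259 = 14587966501727/1333581858336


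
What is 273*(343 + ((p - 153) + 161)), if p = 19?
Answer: 101010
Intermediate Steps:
273*(343 + ((p - 153) + 161)) = 273*(343 + ((19 - 153) + 161)) = 273*(343 + (-134 + 161)) = 273*(343 + 27) = 273*370 = 101010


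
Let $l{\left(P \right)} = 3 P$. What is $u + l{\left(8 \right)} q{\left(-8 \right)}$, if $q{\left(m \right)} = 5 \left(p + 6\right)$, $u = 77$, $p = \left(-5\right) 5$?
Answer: $-2203$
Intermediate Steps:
$p = -25$
$q{\left(m \right)} = -95$ ($q{\left(m \right)} = 5 \left(-25 + 6\right) = 5 \left(-19\right) = -95$)
$u + l{\left(8 \right)} q{\left(-8 \right)} = 77 + 3 \cdot 8 \left(-95\right) = 77 + 24 \left(-95\right) = 77 - 2280 = -2203$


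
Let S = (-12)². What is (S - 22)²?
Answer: 14884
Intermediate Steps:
S = 144
(S - 22)² = (144 - 22)² = 122² = 14884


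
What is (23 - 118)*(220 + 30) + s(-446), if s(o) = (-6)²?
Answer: -23714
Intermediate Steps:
s(o) = 36
(23 - 118)*(220 + 30) + s(-446) = (23 - 118)*(220 + 30) + 36 = -95*250 + 36 = -23750 + 36 = -23714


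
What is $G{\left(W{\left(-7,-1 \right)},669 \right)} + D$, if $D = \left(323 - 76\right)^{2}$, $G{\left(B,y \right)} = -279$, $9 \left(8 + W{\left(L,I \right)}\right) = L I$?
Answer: $60730$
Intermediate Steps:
$W{\left(L,I \right)} = -8 + \frac{I L}{9}$ ($W{\left(L,I \right)} = -8 + \frac{L I}{9} = -8 + \frac{I L}{9}$)
$D = 61009$ ($D = 247^{2} = 61009$)
$G{\left(W{\left(-7,-1 \right)},669 \right)} + D = -279 + 61009 = 60730$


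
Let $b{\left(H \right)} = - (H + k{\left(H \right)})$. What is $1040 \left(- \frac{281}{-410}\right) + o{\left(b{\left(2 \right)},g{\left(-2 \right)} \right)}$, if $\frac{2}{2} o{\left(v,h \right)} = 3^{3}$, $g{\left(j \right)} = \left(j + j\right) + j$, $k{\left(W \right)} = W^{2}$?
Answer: $\frac{30331}{41} \approx 739.78$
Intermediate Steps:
$b{\left(H \right)} = - H - H^{2}$ ($b{\left(H \right)} = - (H + H^{2}) = - H - H^{2}$)
$g{\left(j \right)} = 3 j$ ($g{\left(j \right)} = 2 j + j = 3 j$)
$o{\left(v,h \right)} = 27$ ($o{\left(v,h \right)} = 3^{3} = 27$)
$1040 \left(- \frac{281}{-410}\right) + o{\left(b{\left(2 \right)},g{\left(-2 \right)} \right)} = 1040 \left(- \frac{281}{-410}\right) + 27 = 1040 \left(\left(-281\right) \left(- \frac{1}{410}\right)\right) + 27 = 1040 \cdot \frac{281}{410} + 27 = \frac{29224}{41} + 27 = \frac{30331}{41}$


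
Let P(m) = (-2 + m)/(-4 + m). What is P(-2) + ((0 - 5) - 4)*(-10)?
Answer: 272/3 ≈ 90.667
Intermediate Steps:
P(m) = (-2 + m)/(-4 + m)
P(-2) + ((0 - 5) - 4)*(-10) = (-2 - 2)/(-4 - 2) + ((0 - 5) - 4)*(-10) = -4/(-6) + (-5 - 4)*(-10) = -1/6*(-4) - 9*(-10) = 2/3 + 90 = 272/3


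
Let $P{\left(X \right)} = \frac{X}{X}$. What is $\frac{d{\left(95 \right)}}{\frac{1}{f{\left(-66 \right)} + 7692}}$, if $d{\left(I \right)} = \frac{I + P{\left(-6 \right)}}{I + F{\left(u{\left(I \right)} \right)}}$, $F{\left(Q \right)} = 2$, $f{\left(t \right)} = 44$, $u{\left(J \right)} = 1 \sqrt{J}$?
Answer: $\frac{742656}{97} \approx 7656.3$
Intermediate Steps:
$P{\left(X \right)} = 1$
$u{\left(J \right)} = \sqrt{J}$
$d{\left(I \right)} = \frac{1 + I}{2 + I}$ ($d{\left(I \right)} = \frac{I + 1}{I + 2} = \frac{1 + I}{2 + I}$)
$\frac{d{\left(95 \right)}}{\frac{1}{f{\left(-66 \right)} + 7692}} = \frac{\frac{1}{2 + 95} \left(1 + 95\right)}{\frac{1}{44 + 7692}} = \frac{\frac{1}{97} \cdot 96}{\frac{1}{7736}} = \frac{1}{97} \cdot 96 \frac{1}{\frac{1}{7736}} = \frac{96}{97} \cdot 7736 = \frac{742656}{97}$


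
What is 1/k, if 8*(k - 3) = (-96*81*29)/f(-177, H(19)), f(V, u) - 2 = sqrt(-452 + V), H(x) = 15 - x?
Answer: -6053/88247865 - 1044*I*sqrt(629)/29415955 ≈ -6.8591e-5 - 0.00089011*I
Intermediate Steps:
f(V, u) = 2 + sqrt(-452 + V)
k = 3 - 28188/(2 + I*sqrt(629)) (k = 3 + ((-96*81*29)/(2 + sqrt(-452 - 177)))/8 = 3 + ((-7776*29)/(2 + sqrt(-629)))/8 = 3 + (-225504/(2 + I*sqrt(629)))/8 = 3 - 28188/(2 + I*sqrt(629)) ≈ -86.062 + 1116.8*I)
1/k = 1/(-18159/211 + 9396*I*sqrt(629)/211)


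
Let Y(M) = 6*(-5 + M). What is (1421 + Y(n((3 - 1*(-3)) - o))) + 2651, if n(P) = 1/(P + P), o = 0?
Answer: 8085/2 ≈ 4042.5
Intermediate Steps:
n(P) = 1/(2*P)
Y(M) = -30 + 6*M
(1421 + Y(n((3 - 1*(-3)) - o))) + 2651 = (1421 + (-30 + 6*(1/(2*((3 - 1*(-3)) - 1*0))))) + 2651 = (1421 + (-30 + 6*(1/(2*((3 + 3) + 0))))) + 2651 = (1421 + (-30 + 6*(1/(2*(6 + 0))))) + 2651 = (1421 + (-30 + 6*((½)/6))) + 2651 = (1421 + (-30 + 6*((½)*(⅙)))) + 2651 = (1421 + (-30 + 6*(1/12))) + 2651 = (1421 + (-30 + ½)) + 2651 = (1421 - 59/2) + 2651 = 2783/2 + 2651 = 8085/2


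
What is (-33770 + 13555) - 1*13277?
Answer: -33492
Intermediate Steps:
(-33770 + 13555) - 1*13277 = -20215 - 13277 = -33492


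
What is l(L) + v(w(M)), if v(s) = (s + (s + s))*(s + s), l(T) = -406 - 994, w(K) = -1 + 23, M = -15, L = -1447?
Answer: 1504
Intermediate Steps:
w(K) = 22
l(T) = -1400
v(s) = 6*s² (v(s) = (s + 2*s)*(2*s) = (3*s)*(2*s) = 6*s²)
l(L) + v(w(M)) = -1400 + 6*22² = -1400 + 6*484 = -1400 + 2904 = 1504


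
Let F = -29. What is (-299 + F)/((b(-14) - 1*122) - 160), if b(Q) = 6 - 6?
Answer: 164/141 ≈ 1.1631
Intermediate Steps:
b(Q) = 0
(-299 + F)/((b(-14) - 1*122) - 160) = (-299 - 29)/((0 - 1*122) - 160) = -328/((0 - 122) - 160) = -328/(-122 - 160) = -328/(-282) = -328*(-1/282) = 164/141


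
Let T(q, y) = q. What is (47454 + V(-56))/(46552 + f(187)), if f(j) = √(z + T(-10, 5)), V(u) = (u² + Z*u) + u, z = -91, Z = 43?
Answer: 746787184/722362935 - 16042*I*√101/722362935 ≈ 1.0338 - 0.00022318*I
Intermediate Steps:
V(u) = u² + 44*u (V(u) = (u² + 43*u) + u = u² + 44*u)
f(j) = I*√101 (f(j) = √(-91 - 10) = √(-101) = I*√101)
(47454 + V(-56))/(46552 + f(187)) = (47454 - 56*(44 - 56))/(46552 + I*√101) = (47454 - 56*(-12))/(46552 + I*√101) = (47454 + 672)/(46552 + I*√101) = 48126/(46552 + I*√101)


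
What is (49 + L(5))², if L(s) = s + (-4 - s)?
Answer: 2025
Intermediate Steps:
L(s) = -4
(49 + L(5))² = (49 - 4)² = 45² = 2025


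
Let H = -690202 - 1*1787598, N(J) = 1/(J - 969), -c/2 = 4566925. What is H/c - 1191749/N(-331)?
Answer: 283016671744456/182677 ≈ 1.5493e+9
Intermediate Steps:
c = -9133850 (c = -2*4566925 = -9133850)
N(J) = 1/(-969 + J)
H = -2477800 (H = -690202 - 1787598 = -2477800)
H/c - 1191749/N(-331) = -2477800/(-9133850) - 1191749/(1/(-969 - 331)) = -2477800*(-1/9133850) - 1191749/(1/(-1300)) = 49556/182677 - 1191749/(-1/1300) = 49556/182677 - 1191749*(-1300) = 49556/182677 + 1549273700 = 283016671744456/182677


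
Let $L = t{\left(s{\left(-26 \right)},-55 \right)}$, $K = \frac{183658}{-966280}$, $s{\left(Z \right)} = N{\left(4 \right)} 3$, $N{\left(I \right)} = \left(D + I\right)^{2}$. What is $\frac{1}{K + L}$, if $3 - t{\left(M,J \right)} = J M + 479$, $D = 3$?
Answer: $\frac{483140}{3676120431} \approx 0.00013143$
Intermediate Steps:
$N{\left(I \right)} = \left(3 + I\right)^{2}$
$s{\left(Z \right)} = 147$ ($s{\left(Z \right)} = \left(3 + 4\right)^{2} \cdot 3 = 7^{2} \cdot 3 = 49 \cdot 3 = 147$)
$t{\left(M,J \right)} = -476 - J M$ ($t{\left(M,J \right)} = 3 - \left(J M + 479\right) = 3 - \left(479 + J M\right) = -476 - J M$)
$K = - \frac{91829}{483140}$ ($K = 183658 \left(- \frac{1}{966280}\right) = - \frac{91829}{483140} \approx -0.19007$)
$L = 7609$ ($L = -476 - \left(-55\right) 147 = -476 + 8085 = 7609$)
$\frac{1}{K + L} = \frac{1}{- \frac{91829}{483140} + 7609} = \frac{1}{\frac{3676120431}{483140}} = \frac{483140}{3676120431}$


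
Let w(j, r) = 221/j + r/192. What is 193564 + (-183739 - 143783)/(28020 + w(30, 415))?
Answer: 1736057619196/8969449 ≈ 1.9355e+5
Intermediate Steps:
w(j, r) = 221/j + r/192 (w(j, r) = 221/j + r*(1/192) = 221/j + r/192)
193564 + (-183739 - 143783)/(28020 + w(30, 415)) = 193564 + (-183739 - 143783)/(28020 + (221/30 + (1/192)*415)) = 193564 - 327522/(28020 + (221*(1/30) + 415/192)) = 193564 - 327522/(28020 + (221/30 + 415/192)) = 193564 - 327522/(28020 + 3049/320) = 193564 - 327522/8969449/320 = 193564 - 327522*320/8969449 = 193564 - 104807040/8969449 = 1736057619196/8969449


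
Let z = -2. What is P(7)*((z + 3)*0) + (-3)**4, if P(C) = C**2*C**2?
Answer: 81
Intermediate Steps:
P(C) = C**4
P(7)*((z + 3)*0) + (-3)**4 = 7**4*((-2 + 3)*0) + (-3)**4 = 2401*(1*0) + 81 = 2401*0 + 81 = 0 + 81 = 81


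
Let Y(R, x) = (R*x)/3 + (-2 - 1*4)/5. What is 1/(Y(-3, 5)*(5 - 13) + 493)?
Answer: 5/2713 ≈ 0.0018430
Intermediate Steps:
Y(R, x) = -6/5 + R*x/3 (Y(R, x) = (R*x)*(⅓) + (-2 - 4)*(⅕) = R*x/3 - 6*⅕ = R*x/3 - 6/5 = -6/5 + R*x/3)
1/(Y(-3, 5)*(5 - 13) + 493) = 1/((-6/5 + (⅓)*(-3)*5)*(5 - 13) + 493) = 1/((-6/5 - 5)*(-8) + 493) = 1/(-31/5*(-8) + 493) = 1/(248/5 + 493) = 1/(2713/5) = 5/2713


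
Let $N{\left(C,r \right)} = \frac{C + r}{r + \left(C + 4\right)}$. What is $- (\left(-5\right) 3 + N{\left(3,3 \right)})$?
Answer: $\frac{72}{5} \approx 14.4$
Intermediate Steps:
$N{\left(C,r \right)} = \frac{C + r}{4 + C + r}$ ($N{\left(C,r \right)} = \frac{C + r}{r + \left(4 + C\right)} = \frac{C + r}{4 + C + r}$)
$- (\left(-5\right) 3 + N{\left(3,3 \right)}) = - (\left(-5\right) 3 + \frac{3 + 3}{4 + 3 + 3}) = - (-15 + \frac{1}{10} \cdot 6) = - (-15 + \frac{3}{5}) = \left(-1\right) \left(- \frac{72}{5}\right) = \frac{72}{5}$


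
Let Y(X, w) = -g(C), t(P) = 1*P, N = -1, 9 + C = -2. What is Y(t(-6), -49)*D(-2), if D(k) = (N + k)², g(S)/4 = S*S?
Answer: -4356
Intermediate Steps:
C = -11 (C = -9 - 2 = -11)
g(S) = 4*S² (g(S) = 4*(S*S) = 4*S²)
t(P) = P
Y(X, w) = -484 (Y(X, w) = -4*(-11)² = -4*121 = -1*484 = -484)
D(k) = (-1 + k)²
Y(t(-6), -49)*D(-2) = -484*(-1 - 2)² = -484*(-3)² = -484*9 = -4356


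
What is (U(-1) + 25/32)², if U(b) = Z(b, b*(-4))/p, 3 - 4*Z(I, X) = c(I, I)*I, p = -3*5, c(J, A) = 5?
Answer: 96721/230400 ≈ 0.41980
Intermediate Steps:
p = -15
Z(I, X) = ¾ - 5*I/4
U(b) = -1/20 + b/12 (U(b) = (¾ - 5*b/4)/(-15) = (¾ - 5*b/4)*(-1/15) = -1/20 + b/12)
(U(-1) + 25/32)² = ((-1/20 + (1/12)*(-1)) + 25/32)² = ((-1/20 - 1/12) + 25*(1/32))² = (-2/15 + 25/32)² = (311/480)² = 96721/230400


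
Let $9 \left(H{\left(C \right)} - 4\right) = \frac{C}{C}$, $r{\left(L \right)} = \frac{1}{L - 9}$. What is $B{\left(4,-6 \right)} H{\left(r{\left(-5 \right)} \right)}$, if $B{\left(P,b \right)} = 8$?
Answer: $\frac{296}{9} \approx 32.889$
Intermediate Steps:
$r{\left(L \right)} = \frac{1}{-9 + L}$
$H{\left(C \right)} = \frac{37}{9}$ ($H{\left(C \right)} = 4 + \frac{C \frac{1}{C}}{9} = 4 + \frac{1}{9} \cdot 1 = 4 + \frac{1}{9} = \frac{37}{9}$)
$B{\left(4,-6 \right)} H{\left(r{\left(-5 \right)} \right)} = 8 \cdot \frac{37}{9} = \frac{296}{9}$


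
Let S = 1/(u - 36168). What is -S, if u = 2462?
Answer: 1/33706 ≈ 2.9668e-5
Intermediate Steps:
S = -1/33706 (S = 1/(2462 - 36168) = 1/(-33706) = -1/33706 ≈ -2.9668e-5)
-S = -1*(-1/33706) = 1/33706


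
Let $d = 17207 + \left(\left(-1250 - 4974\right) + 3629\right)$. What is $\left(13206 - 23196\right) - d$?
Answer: $-24602$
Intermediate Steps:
$d = 14612$ ($d = 17207 + \left(-6224 + 3629\right) = 17207 - 2595 = 14612$)
$\left(13206 - 23196\right) - d = \left(13206 - 23196\right) - 14612 = -9990 - 14612 = -24602$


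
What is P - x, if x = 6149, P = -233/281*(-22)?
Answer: -1722743/281 ≈ -6130.8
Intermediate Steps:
P = 5126/281 (P = -233*1/281*(-22) = -233/281*(-22) = 5126/281 ≈ 18.242)
P - x = 5126/281 - 1*6149 = 5126/281 - 6149 = -1722743/281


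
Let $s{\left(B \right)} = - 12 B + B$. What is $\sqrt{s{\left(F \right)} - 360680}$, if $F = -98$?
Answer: $i \sqrt{359602} \approx 599.67 i$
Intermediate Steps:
$s{\left(B \right)} = - 11 B$
$\sqrt{s{\left(F \right)} - 360680} = \sqrt{\left(-11\right) \left(-98\right) - 360680} = \sqrt{1078 - 360680} = \sqrt{-359602} = i \sqrt{359602}$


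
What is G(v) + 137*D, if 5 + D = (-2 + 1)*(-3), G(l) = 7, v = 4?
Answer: -267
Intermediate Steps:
D = -2 (D = -5 + (-2 + 1)*(-3) = -5 - 1*(-3) = -5 + 3 = -2)
G(v) + 137*D = 7 + 137*(-2) = 7 - 274 = -267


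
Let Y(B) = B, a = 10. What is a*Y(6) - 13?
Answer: 47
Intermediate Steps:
a*Y(6) - 13 = 10*6 - 13 = 60 - 13 = 47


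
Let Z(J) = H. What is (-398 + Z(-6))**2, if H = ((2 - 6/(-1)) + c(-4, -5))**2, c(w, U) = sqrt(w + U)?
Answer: 115345 - 32928*I ≈ 1.1535e+5 - 32928.0*I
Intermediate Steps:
c(w, U) = sqrt(U + w)
H = (8 + 3*I)**2 (H = ((2 - 6/(-1)) + sqrt(-5 - 4))**2 = ((2 - 6*(-1)) + sqrt(-9))**2 = ((2 - 1*(-6)) + 3*I)**2 = ((2 + 6) + 3*I)**2 = (8 + 3*I)**2 ≈ 55.0 + 48.0*I)
Z(J) = 55 + 48*I
(-398 + Z(-6))**2 = (-398 + (55 + 48*I))**2 = (-343 + 48*I)**2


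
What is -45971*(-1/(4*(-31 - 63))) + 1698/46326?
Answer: -354835683/2903096 ≈ -122.23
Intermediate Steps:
-45971*(-1/(4*(-31 - 63))) + 1698/46326 = -45971/((-4*(-94))) + 1698*(1/46326) = -45971/376 + 283/7721 = -354835683/2903096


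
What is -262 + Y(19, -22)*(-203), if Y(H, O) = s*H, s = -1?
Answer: 3595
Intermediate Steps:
Y(H, O) = -H
-262 + Y(19, -22)*(-203) = -262 - 1*19*(-203) = -262 - 19*(-203) = -262 + 3857 = 3595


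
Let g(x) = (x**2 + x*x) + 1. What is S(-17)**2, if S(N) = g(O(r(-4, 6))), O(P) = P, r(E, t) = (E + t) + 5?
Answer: 9801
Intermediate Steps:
r(E, t) = 5 + E + t
g(x) = 1 + 2*x**2 (g(x) = (x**2 + x**2) + 1 = 2*x**2 + 1 = 1 + 2*x**2)
S(N) = 99 (S(N) = 1 + 2*(5 - 4 + 6)**2 = 1 + 2*7**2 = 1 + 2*49 = 1 + 98 = 99)
S(-17)**2 = 99**2 = 9801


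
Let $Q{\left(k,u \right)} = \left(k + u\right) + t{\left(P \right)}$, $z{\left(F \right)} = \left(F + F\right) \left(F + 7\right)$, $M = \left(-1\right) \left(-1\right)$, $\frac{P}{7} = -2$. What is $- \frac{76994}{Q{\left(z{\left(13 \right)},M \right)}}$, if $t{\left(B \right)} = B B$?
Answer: $- \frac{76994}{717} \approx -107.38$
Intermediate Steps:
$P = -14$ ($P = 7 \left(-2\right) = -14$)
$M = 1$
$t{\left(B \right)} = B^{2}$
$z{\left(F \right)} = 2 F \left(7 + F\right)$
$Q{\left(k,u \right)} = 196 + k + u$ ($Q{\left(k,u \right)} = \left(k + u\right) + \left(-14\right)^{2} = \left(k + u\right) + 196 = 196 + k + u$)
$- \frac{76994}{Q{\left(z{\left(13 \right)},M \right)}} = - \frac{76994}{196 + 2 \cdot 13 \left(7 + 13\right) + 1} = - \frac{76994}{196 + 2 \cdot 13 \cdot 20 + 1} = - \frac{76994}{196 + 520 + 1} = - \frac{76994}{717}$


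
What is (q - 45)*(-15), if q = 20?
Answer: 375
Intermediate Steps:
(q - 45)*(-15) = (20 - 45)*(-15) = -25*(-15) = 375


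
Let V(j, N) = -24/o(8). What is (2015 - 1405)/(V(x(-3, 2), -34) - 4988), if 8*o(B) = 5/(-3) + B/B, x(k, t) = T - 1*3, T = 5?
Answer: -61/470 ≈ -0.12979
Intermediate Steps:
x(k, t) = 2 (x(k, t) = 5 - 1*3 = 5 - 3 = 2)
o(B) = -1/12 (o(B) = (5/(-3) + B/B)/8 = (5*(-1/3) + 1)/8 = (-5/3 + 1)/8 = (1/8)*(-2/3) = -1/12)
V(j, N) = 288 (V(j, N) = -24/(-1/12) = -24*(-12) = 288)
(2015 - 1405)/(V(x(-3, 2), -34) - 4988) = (2015 - 1405)/(288 - 4988) = 610/(-4700) = 610*(-1/4700) = -61/470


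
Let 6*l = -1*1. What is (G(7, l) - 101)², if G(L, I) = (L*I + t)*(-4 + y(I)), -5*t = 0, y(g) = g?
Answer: 11978521/1296 ≈ 9242.7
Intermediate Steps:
l = -⅙ (l = (-1*1)/6 = (⅙)*(-1) = -⅙ ≈ -0.16667)
t = 0 (t = -⅕*0 = 0)
G(L, I) = I*L*(-4 + I) (G(L, I) = (L*I + 0)*(-4 + I) = (I*L + 0)*(-4 + I) = (I*L)*(-4 + I) = I*L*(-4 + I))
(G(7, l) - 101)² = (-⅙*7*(-4 - ⅙) - 101)² = (-⅙*7*(-25/6) - 101)² = (175/36 - 101)² = (-3461/36)² = 11978521/1296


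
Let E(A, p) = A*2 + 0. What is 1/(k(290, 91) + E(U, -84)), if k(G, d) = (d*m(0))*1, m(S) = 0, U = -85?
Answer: -1/170 ≈ -0.0058824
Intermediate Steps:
E(A, p) = 2*A (E(A, p) = 2*A + 0 = 2*A)
k(G, d) = 0 (k(G, d) = (d*0)*1 = 0*1 = 0)
1/(k(290, 91) + E(U, -84)) = 1/(0 + 2*(-85)) = 1/(0 - 170) = 1/(-170) = -1/170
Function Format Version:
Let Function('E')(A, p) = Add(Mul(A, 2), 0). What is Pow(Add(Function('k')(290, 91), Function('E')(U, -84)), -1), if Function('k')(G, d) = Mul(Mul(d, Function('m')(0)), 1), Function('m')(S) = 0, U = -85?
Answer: Rational(-1, 170) ≈ -0.0058824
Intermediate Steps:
Function('E')(A, p) = Mul(2, A) (Function('E')(A, p) = Add(Mul(2, A), 0) = Mul(2, A))
Function('k')(G, d) = 0 (Function('k')(G, d) = Mul(Mul(d, 0), 1) = Mul(0, 1) = 0)
Pow(Add(Function('k')(290, 91), Function('E')(U, -84)), -1) = Pow(Add(0, Mul(2, -85)), -1) = Pow(Add(0, -170), -1) = Pow(-170, -1) = Rational(-1, 170)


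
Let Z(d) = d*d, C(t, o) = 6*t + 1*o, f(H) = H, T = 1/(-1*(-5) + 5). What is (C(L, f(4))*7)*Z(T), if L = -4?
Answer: -7/5 ≈ -1.4000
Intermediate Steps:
T = 1/10 (T = 1/(5 + 5) = 1/10 ≈ 0.10000)
C(t, o) = o + 6*t (C(t, o) = 6*t + o = o + 6*t)
Z(d) = d**2
(C(L, f(4))*7)*Z(T) = ((4 + 6*(-4))*7)*(1/10)**2 = ((4 - 24)*7)*(1/100) = -20*7*(1/100) = -140*1/100 = -7/5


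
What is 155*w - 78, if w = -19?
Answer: -3023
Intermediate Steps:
155*w - 78 = 155*(-19) - 78 = -2945 - 78 = -3023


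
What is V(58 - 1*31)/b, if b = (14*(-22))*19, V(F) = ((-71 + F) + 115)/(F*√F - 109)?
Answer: -7739/45657304 - 5751*√3/45657304 ≈ -0.00038767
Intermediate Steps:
V(F) = (44 + F)/(-109 + F^(3/2)) (V(F) = (44 + F)/(F^(3/2) - 109) = (44 + F)/(-109 + F^(3/2)))
b = -5852 (b = -308*19 = -5852)
V(58 - 1*31)/b = ((44 + (58 - 1*31))/(-109 + (58 - 1*31)^(3/2)))/(-5852) = ((44 + (58 - 31))/(-109 + (58 - 31)^(3/2)))*(-1/5852) = ((44 + 27)/(-109 + 27^(3/2)))*(-1/5852) = (71/(-109 + 81*√3))*(-1/5852) = -71/(5852*(-109 + 81*√3))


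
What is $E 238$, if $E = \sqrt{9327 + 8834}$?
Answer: $238 \sqrt{18161} \approx 32074.0$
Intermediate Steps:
$E = \sqrt{18161} \approx 134.76$
$E 238 = \sqrt{18161} \cdot 238 = 238 \sqrt{18161}$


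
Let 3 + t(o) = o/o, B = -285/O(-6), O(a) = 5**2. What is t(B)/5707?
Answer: -2/5707 ≈ -0.00035045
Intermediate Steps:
O(a) = 25
B = -57/5 (B = -285/25 = -285*1/25 = -57/5 ≈ -11.400)
t(o) = -2 (t(o) = -3 + o/o = -3 + 1 = -2)
t(B)/5707 = -2/5707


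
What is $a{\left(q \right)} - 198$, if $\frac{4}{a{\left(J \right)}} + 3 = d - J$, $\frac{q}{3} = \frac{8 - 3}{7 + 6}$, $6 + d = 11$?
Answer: $- \frac{2126}{11} \approx -193.27$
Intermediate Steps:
$d = 5$ ($d = -6 + 11 = 5$)
$q = \frac{15}{13}$ ($q = 3 \frac{8 - 3}{7 + 6} = 3 \cdot \frac{5}{13} = \frac{15}{13} \approx 1.1538$)
$a{\left(J \right)} = \frac{4}{2 - J}$ ($a{\left(J \right)} = \frac{4}{-3 - \left(-5 + J\right)} = \frac{4}{2 - J}$)
$a{\left(q \right)} - 198 = - \frac{4}{-2 + \frac{15}{13}} - 198 = - \frac{4}{- \frac{11}{13}} - 198 = \left(-4\right) \left(- \frac{13}{11}\right) - 198 = \frac{52}{11} - 198 = - \frac{2126}{11}$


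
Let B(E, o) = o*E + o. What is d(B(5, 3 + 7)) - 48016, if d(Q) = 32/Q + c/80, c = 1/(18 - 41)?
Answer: -265045379/5520 ≈ -48015.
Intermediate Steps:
c = -1/23 (c = 1/(-23) = -1/23 ≈ -0.043478)
B(E, o) = o + E*o (B(E, o) = E*o + o = o + E*o)
d(Q) = -1/1840 + 32/Q (d(Q) = 32/Q - 1/23/80 = 32/Q - 1/23*1/80 = 32/Q - 1/1840 = -1/1840 + 32/Q)
d(B(5, 3 + 7)) - 48016 = (58880 - (3 + 7)*(1 + 5))/(1840*(((3 + 7)*(1 + 5)))) - 48016 = (58880 - 10*6)/(1840*((10*6))) - 48016 = (1/1840)*(58880 - 1*60)/60 - 48016 = (1/1840)*(1/60)*(58880 - 60) - 48016 = (1/1840)*(1/60)*58820 - 48016 = 2941/5520 - 48016 = -265045379/5520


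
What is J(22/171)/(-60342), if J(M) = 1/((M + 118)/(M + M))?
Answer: -11/304727100 ≈ -3.6098e-8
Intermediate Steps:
J(M) = 2*M/(118 + M) (J(M) = 1/((118 + M)/((2*M))) = 1/((118 + M)*(1/(2*M))) = 1/((118 + M)/(2*M)) = 2*M/(118 + M))
J(22/171)/(-60342) = (2*(22/171)/(118 + 22/171))/(-60342) = (2*(22*(1/171))/(118 + 22*(1/171)))*(-1/60342) = (2*(22/171)/(118 + 22/171))*(-1/60342) = (2*(22/171)/(20200/171))*(-1/60342) = (2*(22/171)*(171/20200))*(-1/60342) = (11/5050)*(-1/60342) = -11/304727100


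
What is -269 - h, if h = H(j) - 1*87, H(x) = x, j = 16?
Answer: -198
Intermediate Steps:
h = -71 (h = 16 - 1*87 = 16 - 87 = -71)
-269 - h = -269 - 1*(-71) = -269 + 71 = -198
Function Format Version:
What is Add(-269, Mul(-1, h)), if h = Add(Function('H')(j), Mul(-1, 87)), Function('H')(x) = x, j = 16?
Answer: -198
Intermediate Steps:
h = -71 (h = Add(16, Mul(-1, 87)) = Add(16, -87) = -71)
Add(-269, Mul(-1, h)) = Add(-269, Mul(-1, -71)) = Add(-269, 71) = -198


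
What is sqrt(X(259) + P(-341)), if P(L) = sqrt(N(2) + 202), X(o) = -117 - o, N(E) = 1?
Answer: sqrt(-376 + sqrt(203)) ≈ 19.02*I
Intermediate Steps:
P(L) = sqrt(203) (P(L) = sqrt(1 + 202) = sqrt(203))
sqrt(X(259) + P(-341)) = sqrt((-117 - 1*259) + sqrt(203)) = sqrt((-117 - 259) + sqrt(203)) = sqrt(-376 + sqrt(203))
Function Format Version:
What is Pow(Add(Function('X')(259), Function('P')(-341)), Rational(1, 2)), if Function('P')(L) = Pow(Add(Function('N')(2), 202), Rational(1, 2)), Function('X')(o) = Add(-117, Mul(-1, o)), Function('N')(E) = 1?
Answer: Pow(Add(-376, Pow(203, Rational(1, 2))), Rational(1, 2)) ≈ Mul(19.020, I)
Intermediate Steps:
Function('P')(L) = Pow(203, Rational(1, 2)) (Function('P')(L) = Pow(Add(1, 202), Rational(1, 2)) = Pow(203, Rational(1, 2)))
Pow(Add(Function('X')(259), Function('P')(-341)), Rational(1, 2)) = Pow(Add(Add(-117, Mul(-1, 259)), Pow(203, Rational(1, 2))), Rational(1, 2)) = Pow(Add(Add(-117, -259), Pow(203, Rational(1, 2))), Rational(1, 2)) = Pow(Add(-376, Pow(203, Rational(1, 2))), Rational(1, 2))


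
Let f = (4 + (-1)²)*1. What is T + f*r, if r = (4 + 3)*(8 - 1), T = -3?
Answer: 242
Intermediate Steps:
f = 5 (f = (4 + 1)*1 = 5*1 = 5)
r = 49 (r = 7*7 = 49)
T + f*r = -3 + 5*49 = -3 + 245 = 242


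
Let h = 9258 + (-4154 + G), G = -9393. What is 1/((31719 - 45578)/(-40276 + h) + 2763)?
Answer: 44565/123146954 ≈ 0.00036188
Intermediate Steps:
h = -4289 (h = 9258 + (-4154 - 9393) = 9258 - 13547 = -4289)
1/((31719 - 45578)/(-40276 + h) + 2763) = 1/((31719 - 45578)/(-40276 - 4289) + 2763) = 1/(-13859/(-44565) + 2763) = 1/(-13859*(-1/44565) + 2763) = 1/(13859/44565 + 2763) = 1/(123146954/44565) = 44565/123146954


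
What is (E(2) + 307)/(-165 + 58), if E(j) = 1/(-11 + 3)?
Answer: -2455/856 ≈ -2.8680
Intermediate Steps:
E(j) = -1/8 (E(j) = 1/(-8) = -1/8)
(E(2) + 307)/(-165 + 58) = (-1/8 + 307)/(-165 + 58) = (2455/8)/(-107) = (2455/8)*(-1/107) = -2455/856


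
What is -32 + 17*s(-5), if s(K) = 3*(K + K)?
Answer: -542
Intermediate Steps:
s(K) = 6*K (s(K) = 3*(2*K) = 6*K)
-32 + 17*s(-5) = -32 + 17*(6*(-5)) = -32 + 17*(-30) = -32 - 510 = -542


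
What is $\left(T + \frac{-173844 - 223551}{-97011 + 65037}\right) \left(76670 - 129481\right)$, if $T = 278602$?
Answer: $- \frac{156820816475191}{10658} \approx -1.4714 \cdot 10^{10}$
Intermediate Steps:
$\left(T + \frac{-173844 - 223551}{-97011 + 65037}\right) \left(76670 - 129481\right) = \left(278602 + \frac{-173844 - 223551}{-97011 + 65037}\right) \left(76670 - 129481\right) = \left(278602 - \frac{397395}{-31974}\right) \left(-52811\right) = \left(278602 - - \frac{132465}{10658}\right) \left(-52811\right) = \left(278602 + \frac{132465}{10658}\right) \left(-52811\right) = \frac{2969472581}{10658} \left(-52811\right) = - \frac{156820816475191}{10658}$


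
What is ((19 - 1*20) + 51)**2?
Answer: 2500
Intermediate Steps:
((19 - 1*20) + 51)**2 = ((19 - 20) + 51)**2 = (-1 + 51)**2 = 50**2 = 2500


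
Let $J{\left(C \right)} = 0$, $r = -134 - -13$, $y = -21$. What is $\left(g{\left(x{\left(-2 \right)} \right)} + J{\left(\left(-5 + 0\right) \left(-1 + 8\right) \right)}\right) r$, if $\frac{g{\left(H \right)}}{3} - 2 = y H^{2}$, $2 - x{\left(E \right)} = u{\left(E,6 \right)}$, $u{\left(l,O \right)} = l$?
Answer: $121242$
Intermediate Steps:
$x{\left(E \right)} = 2 - E$
$r = -121$ ($r = -134 + 13 = -121$)
$g{\left(H \right)} = 6 - 63 H^{2}$ ($g{\left(H \right)} = 6 + 3 \left(- 21 H^{2}\right) = 6 - 63 H^{2}$)
$\left(g{\left(x{\left(-2 \right)} \right)} + J{\left(\left(-5 + 0\right) \left(-1 + 8\right) \right)}\right) r = \left(\left(6 - 63 \left(2 - -2\right)^{2}\right) + 0\right) \left(-121\right) = \left(\left(6 - 63 \left(2 + 2\right)^{2}\right) + 0\right) \left(-121\right) = \left(\left(6 - 63 \cdot 4^{2}\right) + 0\right) \left(-121\right) = \left(\left(6 - 1008\right) + 0\right) \left(-121\right) = \left(-1002 + 0\right) \left(-121\right) = \left(-1002\right) \left(-121\right) = 121242$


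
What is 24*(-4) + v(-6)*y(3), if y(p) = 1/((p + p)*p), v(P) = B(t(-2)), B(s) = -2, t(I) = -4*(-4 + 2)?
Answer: -865/9 ≈ -96.111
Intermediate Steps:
t(I) = 8 (t(I) = -4*(-2) = 8)
v(P) = -2
y(p) = 1/(2*p**2) (y(p) = 1/(((2*p))*p) = (1/(2*p))/p = 1/(2*p**2))
24*(-4) + v(-6)*y(3) = 24*(-4) - 1/3**2 = -96 - 1/9 = -865/9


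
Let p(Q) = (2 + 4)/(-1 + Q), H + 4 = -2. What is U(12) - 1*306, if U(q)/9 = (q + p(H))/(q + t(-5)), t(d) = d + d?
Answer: -1791/7 ≈ -255.86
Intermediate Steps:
t(d) = 2*d
H = -6 (H = -4 - 2 = -6)
p(Q) = 6/(-1 + Q)
U(q) = 9*(-6/7 + q)/(-10 + q) (U(q) = 9*((q + 6/(-1 - 6))/(q + 2*(-5))) = 9*((q + 6/(-7))/(q - 10)) = 9*((q + 6*(-⅐))/(-10 + q)) = 9*((q - 6/7)/(-10 + q)) = 9*((-6/7 + q)/(-10 + q)) = 9*(-6/7 + q)/(-10 + q))
U(12) - 1*306 = 9*(-6 + 7*12)/(7*(-10 + 12)) - 1*306 = (9/7)*(-6 + 84)/2 - 306 = (9/7)*(½)*78 - 306 = 351/7 - 306 = -1791/7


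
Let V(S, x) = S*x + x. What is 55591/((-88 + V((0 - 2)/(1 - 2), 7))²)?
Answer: 55591/4489 ≈ 12.384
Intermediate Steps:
V(S, x) = x + S*x
55591/((-88 + V((0 - 2)/(1 - 2), 7))²) = 55591/((-88 + 7*(1 + (0 - 2)/(1 - 2)))²) = 55591/((-88 + 7*(1 - 2/(-1)))²) = 55591/((-88 + 7*(1 - 2*(-1)))²) = 55591/((-88 + 7*(1 + 2))²) = 55591/((-88 + 7*3)²) = 55591/((-88 + 21)²) = 55591/((-67)²) = 55591/4489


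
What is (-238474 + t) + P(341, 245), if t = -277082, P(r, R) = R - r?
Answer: -515652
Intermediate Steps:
(-238474 + t) + P(341, 245) = (-238474 - 277082) + (245 - 1*341) = -515556 + (245 - 341) = -515556 - 96 = -515652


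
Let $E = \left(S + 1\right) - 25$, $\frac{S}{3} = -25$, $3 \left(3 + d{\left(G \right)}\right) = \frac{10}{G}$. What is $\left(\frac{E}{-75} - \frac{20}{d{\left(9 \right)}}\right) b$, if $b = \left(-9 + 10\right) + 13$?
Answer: $\frac{221802}{1775} \approx 124.96$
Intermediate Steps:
$d{\left(G \right)} = -3 + \frac{10}{3 G}$ ($d{\left(G \right)} = -3 + \frac{10 \frac{1}{G}}{3} = -3 + \frac{10}{3 G}$)
$S = -75$ ($S = 3 \left(-25\right) = -75$)
$b = 14$ ($b = 1 + 13 = 14$)
$E = -99$ ($E = \left(-75 + 1\right) - 25 = -74 - 25 = -99$)
$\left(\frac{E}{-75} - \frac{20}{d{\left(9 \right)}}\right) b = \left(- \frac{99}{-75} - \frac{20}{-3 + \frac{10}{3 \cdot 9}}\right) 14 = \left(\left(-99\right) \left(- \frac{1}{75}\right) - \frac{20}{-3 + \frac{10}{3} \cdot \frac{1}{9}}\right) 14 = \left(\frac{33}{25} - \frac{20}{-3 + \frac{10}{27}}\right) 14 = \left(\frac{33}{25} - \frac{20}{- \frac{71}{27}}\right) 14 = \left(\frac{33}{25} - - \frac{540}{71}\right) 14 = \left(\frac{33}{25} + \frac{540}{71}\right) 14 = \frac{15843}{1775} \cdot 14 = \frac{221802}{1775}$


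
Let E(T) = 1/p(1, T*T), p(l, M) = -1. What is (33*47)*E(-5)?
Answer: -1551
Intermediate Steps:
E(T) = -1 (E(T) = 1/(-1) = 1*(-1) = -1)
(33*47)*E(-5) = (33*47)*(-1) = 1551*(-1) = -1551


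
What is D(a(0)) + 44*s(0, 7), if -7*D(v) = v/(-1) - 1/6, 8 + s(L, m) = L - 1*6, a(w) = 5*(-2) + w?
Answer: -25931/42 ≈ -617.40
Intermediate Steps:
a(w) = -10 + w
s(L, m) = -14 + L (s(L, m) = -8 + (L - 1*6) = -8 + (L - 6) = -8 + (-6 + L) = -14 + L)
D(v) = 1/42 + v/7 (D(v) = -(v/(-1) - 1/6)/7 = -(v*(-1) - 1*⅙)/7 = -(-v - ⅙)/7 = -(-⅙ - v)/7 = 1/42 + v/7)
D(a(0)) + 44*s(0, 7) = (1/42 + (-10 + 0)/7) + 44*(-14 + 0) = (1/42 + (⅐)*(-10)) + 44*(-14) = (1/42 - 10/7) - 616 = -59/42 - 616 = -25931/42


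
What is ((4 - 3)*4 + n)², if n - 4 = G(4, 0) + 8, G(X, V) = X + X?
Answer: 576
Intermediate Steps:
G(X, V) = 2*X
n = 20 (n = 4 + (2*4 + 8) = 4 + (8 + 8) = 4 + 16 = 20)
((4 - 3)*4 + n)² = ((4 - 3)*4 + 20)² = (1*4 + 20)² = (4 + 20)² = 24² = 576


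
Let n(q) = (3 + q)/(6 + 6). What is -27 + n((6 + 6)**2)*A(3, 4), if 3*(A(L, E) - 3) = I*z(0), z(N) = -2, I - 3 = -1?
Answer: -79/12 ≈ -6.5833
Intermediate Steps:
I = 2 (I = 3 - 1 = 2)
A(L, E) = 5/3 (A(L, E) = 3 + (2*(-2))/3 = 3 + (1/3)*(-4) = 3 - 4/3 = 5/3)
n(q) = 1/4 + q/12 (n(q) = (3 + q)/12 = (3 + q)*(1/12) = 1/4 + q/12)
-27 + n((6 + 6)**2)*A(3, 4) = -27 + (1/4 + (6 + 6)**2/12)*(5/3) = -27 + (1/4 + (1/12)*12**2)*(5/3) = -27 + (1/4 + (1/12)*144)*(5/3) = -27 + (1/4 + 12)*(5/3) = -27 + (49/4)*(5/3) = -27 + 245/12 = -79/12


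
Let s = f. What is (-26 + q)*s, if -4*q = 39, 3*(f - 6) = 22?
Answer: -1430/3 ≈ -476.67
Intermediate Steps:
f = 40/3 (f = 6 + (1/3)*22 = 6 + 22/3 = 40/3 ≈ 13.333)
s = 40/3 ≈ 13.333
q = -39/4 (q = -1/4*39 = -39/4 ≈ -9.7500)
(-26 + q)*s = (-26 - 39/4)*(40/3) = -143/4*40/3 = -1430/3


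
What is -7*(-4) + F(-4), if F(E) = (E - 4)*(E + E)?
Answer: 92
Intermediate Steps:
F(E) = 2*E*(-4 + E) (F(E) = (-4 + E)*(2*E) = 2*E*(-4 + E))
-7*(-4) + F(-4) = -7*(-4) + 2*(-4)*(-4 - 4) = 28 + 2*(-4)*(-8) = 28 + 64 = 92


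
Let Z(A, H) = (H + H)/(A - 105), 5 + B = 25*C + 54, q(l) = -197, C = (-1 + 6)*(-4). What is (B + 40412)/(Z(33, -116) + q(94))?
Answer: -359649/1744 ≈ -206.22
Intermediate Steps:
C = -20 (C = 5*(-4) = -20)
B = -451 (B = -5 + (25*(-20) + 54) = -5 + (-500 + 54) = -5 - 446 = -451)
Z(A, H) = 2*H/(-105 + A) (Z(A, H) = (2*H)/(-105 + A) = 2*H/(-105 + A))
(B + 40412)/(Z(33, -116) + q(94)) = (-451 + 40412)/(2*(-116)/(-105 + 33) - 197) = 39961/(2*(-116)/(-72) - 197) = 39961/(2*(-116)*(-1/72) - 197) = 39961/(29/9 - 197) = 39961/(-1744/9) = 39961*(-9/1744) = -359649/1744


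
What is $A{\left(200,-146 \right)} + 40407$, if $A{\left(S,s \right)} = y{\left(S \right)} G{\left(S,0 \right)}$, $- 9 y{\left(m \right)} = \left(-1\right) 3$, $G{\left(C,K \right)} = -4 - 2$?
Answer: $40405$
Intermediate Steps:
$G{\left(C,K \right)} = -6$ ($G{\left(C,K \right)} = -4 - 2 = -6$)
$y{\left(m \right)} = \frac{1}{3}$ ($y{\left(m \right)} = - \frac{\left(-1\right) 3}{9} = \left(- \frac{1}{9}\right) \left(-3\right) = \frac{1}{3}$)
$A{\left(S,s \right)} = -2$ ($A{\left(S,s \right)} = \frac{1}{3} \left(-6\right) = -2$)
$A{\left(200,-146 \right)} + 40407 = -2 + 40407 = 40405$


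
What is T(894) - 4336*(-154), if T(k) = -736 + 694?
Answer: 667702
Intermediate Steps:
T(k) = -42
T(894) - 4336*(-154) = -42 - 4336*(-154) = -42 + 667744 = 667702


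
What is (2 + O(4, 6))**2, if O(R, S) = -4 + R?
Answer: 4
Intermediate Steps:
(2 + O(4, 6))**2 = (2 + (-4 + 4))**2 = (2 + 0)**2 = 2**2 = 4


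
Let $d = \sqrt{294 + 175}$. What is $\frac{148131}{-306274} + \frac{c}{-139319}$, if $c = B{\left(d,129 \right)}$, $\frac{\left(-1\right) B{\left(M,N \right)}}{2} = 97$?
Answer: $- \frac{20578045633}{42669787406} \approx -0.48226$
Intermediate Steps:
$d = \sqrt{469} \approx 21.656$
$B{\left(M,N \right)} = -194$ ($B{\left(M,N \right)} = \left(-2\right) 97 = -194$)
$c = -194$
$\frac{148131}{-306274} + \frac{c}{-139319} = \frac{148131}{-306274} - \frac{194}{-139319} = 148131 \left(- \frac{1}{306274}\right) - - \frac{194}{139319} = - \frac{148131}{306274} + \frac{194}{139319} = - \frac{20578045633}{42669787406}$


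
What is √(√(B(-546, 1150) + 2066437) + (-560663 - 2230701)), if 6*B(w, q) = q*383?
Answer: 2*√(-6280569 + 3*√1203663)/3 ≈ 1670.3*I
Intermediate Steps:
B(w, q) = 383*q/6 (B(w, q) = (q*383)/6 = (383*q)/6 = 383*q/6)
√(√(B(-546, 1150) + 2066437) + (-560663 - 2230701)) = √(√((383/6)*1150 + 2066437) + (-560663 - 2230701)) = √(√(220225/3 + 2066437) - 2791364) = √(√(6419536/3) - 2791364) = √(4*√1203663/3 - 2791364) = √(-2791364 + 4*√1203663/3)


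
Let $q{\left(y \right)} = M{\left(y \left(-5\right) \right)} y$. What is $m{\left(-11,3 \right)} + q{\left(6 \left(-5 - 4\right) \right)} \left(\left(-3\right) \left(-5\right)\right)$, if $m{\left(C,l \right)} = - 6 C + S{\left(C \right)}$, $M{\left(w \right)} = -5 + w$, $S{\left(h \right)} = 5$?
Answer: $-214579$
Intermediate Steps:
$q{\left(y \right)} = y \left(-5 - 5 y\right)$ ($q{\left(y \right)} = \left(-5 + y \left(-5\right)\right) y = \left(-5 - 5 y\right) y = y \left(-5 - 5 y\right)$)
$m{\left(C,l \right)} = 5 - 6 C$ ($m{\left(C,l \right)} = - 6 C + 5 = 5 - 6 C$)
$m{\left(-11,3 \right)} + q{\left(6 \left(-5 - 4\right) \right)} \left(\left(-3\right) \left(-5\right)\right) = \left(5 - -66\right) + - 5 \cdot 6 \left(-5 - 4\right) \left(1 + 6 \left(-5 - 4\right)\right) \left(\left(-3\right) \left(-5\right)\right) = \left(5 + 66\right) + - 5 \cdot 6 \left(-9\right) \left(1 + 6 \left(-9\right)\right) 15 = 71 + \left(-5\right) \left(-54\right) \left(1 - 54\right) 15 = 71 + \left(-5\right) \left(-54\right) \left(-53\right) 15 = 71 - 214650 = -214579$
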